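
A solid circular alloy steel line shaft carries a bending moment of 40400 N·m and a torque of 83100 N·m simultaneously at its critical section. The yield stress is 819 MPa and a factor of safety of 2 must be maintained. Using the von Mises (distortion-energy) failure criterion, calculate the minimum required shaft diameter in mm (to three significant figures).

d = 127 mm

σ_allow = σ_y/n = 819/2 = 409.5 MPa.
For a solid shaft σ_b = 32M/(πd³) and τ = 16T/(πd³), so the von Mises stress is σ' = (16/πd³)·√(4M²+3T²).
√(4M²+3T²) = √(4×(4.040×10^7)² + 3×(8.310×10^7)²) = 1.651×10^8 N·mm.
d³ = 16×1.651×10^8/(π×409.5) = 2.053×10^6 mm³.
d = 127.1 mm.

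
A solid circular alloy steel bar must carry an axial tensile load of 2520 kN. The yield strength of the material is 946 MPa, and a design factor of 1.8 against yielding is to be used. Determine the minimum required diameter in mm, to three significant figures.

d = 78.1 mm

Allowable stress σ_allow = 946/1.8 = 525.6 MPa.
Required area A = F/σ_allow = 2520000/525.6 = 4795 mm².
A = πd²/4 → d = √(4A/π) = 78.14 mm.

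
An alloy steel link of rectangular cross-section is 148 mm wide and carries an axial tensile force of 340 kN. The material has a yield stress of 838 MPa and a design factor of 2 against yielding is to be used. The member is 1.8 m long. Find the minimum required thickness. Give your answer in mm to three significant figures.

σ_allow = 838/2 = 419.0 MPa.
Required area A = F/σ_allow = 340000/419.0 = 811.5 mm².
t = A/w = 811.5/148 = 5.483 mm.

t = 5.48 mm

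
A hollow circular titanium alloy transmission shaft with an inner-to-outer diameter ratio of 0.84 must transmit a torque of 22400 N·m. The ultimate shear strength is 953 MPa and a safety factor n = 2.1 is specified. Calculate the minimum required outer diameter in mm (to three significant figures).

τ_allow = 953/2.1 = 453.8 MPa.
For a hollow shaft τ = 16T/[πd_o³(1−k⁴)] with k = 0.84, so 1−k⁴ = 0.5021.
d_o³ = 16T/[π τ_allow (1−k⁴)] = 16×2.2400×10^7/(π×453.8×0.5021) = 500600 mm³.
d_o = 79.40 mm.

d_o = 79.4 mm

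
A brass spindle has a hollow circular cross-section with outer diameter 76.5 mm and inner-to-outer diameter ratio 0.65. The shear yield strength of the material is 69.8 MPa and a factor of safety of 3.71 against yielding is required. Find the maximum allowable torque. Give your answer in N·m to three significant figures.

τ_allow = 69.8/3.71 = 18.81 MPa.
For a hollow shaft T_allow = τ_allow·πd_o³(1−k⁴)/16 with 1−k⁴ = 0.8215, so πd_o³(1−k⁴)/16 = 72210 mm³.
T_allow = 18.81×72210 = 1.359×10^6 N·mm = 1359 N·m.

T_allow = 1360 N·m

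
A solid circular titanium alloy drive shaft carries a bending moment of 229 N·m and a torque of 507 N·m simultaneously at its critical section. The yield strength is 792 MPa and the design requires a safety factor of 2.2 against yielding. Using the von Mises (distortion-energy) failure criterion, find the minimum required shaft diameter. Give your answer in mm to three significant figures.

d = 24.1 mm

σ_allow = σ_y/n = 792/2.2 = 360.0 MPa.
For a solid shaft σ_b = 32M/(πd³) and τ = 16T/(πd³), so the von Mises stress is σ' = (16/πd³)·√(4M²+3T²).
√(4M²+3T²) = √(4×(229000)² + 3×(507000)²) = 990400 N·mm.
d³ = 16×990400/(π×360.0) = 14010 mm³.
d = 24.11 mm.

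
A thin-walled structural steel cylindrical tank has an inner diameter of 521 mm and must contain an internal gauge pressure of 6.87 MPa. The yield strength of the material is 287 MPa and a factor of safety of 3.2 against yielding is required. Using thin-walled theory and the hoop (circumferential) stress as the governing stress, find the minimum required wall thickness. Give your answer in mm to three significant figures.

t = 20.0 mm

σ_allow = 287/3.2 = 89.69 MPa.
Hoop stress σ_h = pD/(2t), so t = pD/(2σ_allow) = 6.87×521/(2×89.69) = 19.95 mm.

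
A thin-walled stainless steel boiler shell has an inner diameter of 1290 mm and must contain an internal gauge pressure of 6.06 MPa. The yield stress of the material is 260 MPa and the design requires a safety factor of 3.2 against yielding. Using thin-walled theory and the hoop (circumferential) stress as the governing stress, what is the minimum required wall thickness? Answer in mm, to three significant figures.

t = 48.1 mm

σ_allow = 260/3.2 = 81.25 MPa.
Hoop stress σ_h = pD/(2t), so t = pD/(2σ_allow) = 6.06×1290/(2×81.25) = 48.11 mm.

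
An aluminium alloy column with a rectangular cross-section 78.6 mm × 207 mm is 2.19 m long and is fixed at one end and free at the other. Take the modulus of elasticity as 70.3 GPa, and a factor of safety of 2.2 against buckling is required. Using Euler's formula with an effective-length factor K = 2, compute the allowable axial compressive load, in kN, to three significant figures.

P_allow = 138 kN

Buckling occurs about the weak axis: I_min = h·b³/12 = 207×78.6³/12 = 8.376×10^6 mm⁴ (b = 78.6 mm is the smaller dimension).
Effective length L_e = KL = 2×2.19 m = 4380 mm.
Euler critical load P_cr = π²EI/L_e² = π²×70300×8.376×10^6/4380² = 302900 N.
P_allow = P_cr/n = 302900/2.2 = 137700 N.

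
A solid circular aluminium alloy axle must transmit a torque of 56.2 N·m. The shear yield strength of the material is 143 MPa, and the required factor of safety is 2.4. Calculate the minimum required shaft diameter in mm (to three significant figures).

Allowable shear stress τ_allow = 143/2.4 = 59.58 MPa.
For a solid shaft τ = 16T/(πd³), so d³ = 16T/(π τ_allow) = 16×56200/(π×59.58) = 4804 mm³.
d = (4804)^(1/3) = 16.87 mm.

d = 16.9 mm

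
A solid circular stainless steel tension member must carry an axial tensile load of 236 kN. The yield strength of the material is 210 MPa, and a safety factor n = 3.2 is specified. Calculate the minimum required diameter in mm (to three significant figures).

d = 67.7 mm

Allowable stress σ_allow = 210/3.2 = 65.62 MPa.
Required area A = F/σ_allow = 236000/65.62 = 3596 mm².
A = πd²/4 → d = √(4A/π) = 67.67 mm.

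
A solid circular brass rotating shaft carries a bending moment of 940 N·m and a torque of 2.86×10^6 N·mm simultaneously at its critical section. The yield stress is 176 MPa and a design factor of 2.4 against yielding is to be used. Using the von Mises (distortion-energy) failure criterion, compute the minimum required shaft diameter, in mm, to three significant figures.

d = 71.7 mm

σ_allow = σ_y/n = 176/2.4 = 73.33 MPa.
For a solid shaft σ_b = 32M/(πd³) and τ = 16T/(πd³), so the von Mises stress is σ' = (16/πd³)·√(4M²+3T²).
√(4M²+3T²) = √(4×(940000)² + 3×(2.860×10^6)²) = 5.298×10^6 N·mm.
d³ = 16×5.298×10^6/(π×73.33) = 368000 mm³.
d = 71.66 mm.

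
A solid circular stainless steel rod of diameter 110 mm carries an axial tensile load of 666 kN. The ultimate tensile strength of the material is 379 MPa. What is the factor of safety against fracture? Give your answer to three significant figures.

A = πd²/4 = 9503 mm².
σ = F/A = 666000/9503 = 70.08 MPa.
n = 379/70.08 = 5.408.

n = 5.41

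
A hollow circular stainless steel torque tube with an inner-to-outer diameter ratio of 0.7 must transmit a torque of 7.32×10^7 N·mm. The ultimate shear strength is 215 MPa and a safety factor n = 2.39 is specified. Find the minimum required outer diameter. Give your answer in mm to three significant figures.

τ_allow = 215/2.39 = 89.96 MPa.
For a hollow shaft τ = 16T/[πd_o³(1−k⁴)] with k = 0.7, so 1−k⁴ = 0.7599.
d_o³ = 16T/[π τ_allow (1−k⁴)] = 16×7.3200×10^7/(π×89.96×0.7599) = 5.454×10^6 mm³.
d_o = 176.0 mm.

d_o = 176 mm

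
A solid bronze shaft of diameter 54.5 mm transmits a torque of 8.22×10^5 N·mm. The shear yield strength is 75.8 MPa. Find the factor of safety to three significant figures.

n = 2.93

τ = 16T/(πd³) = 16×822000/(π×54.5³) = 25.86 MPa.
n = τ_limit/τ = 75.8/25.86 = 2.931.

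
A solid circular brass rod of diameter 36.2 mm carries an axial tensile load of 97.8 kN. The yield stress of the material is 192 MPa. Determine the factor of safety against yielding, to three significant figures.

A = πd²/4 = 1029 mm².
σ = F/A = 97800/1029 = 95.02 MPa.
n = 192/95.02 = 2.021.

n = 2.02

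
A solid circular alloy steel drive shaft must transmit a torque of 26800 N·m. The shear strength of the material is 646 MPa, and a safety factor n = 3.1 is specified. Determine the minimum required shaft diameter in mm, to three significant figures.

d = 86.8 mm

Allowable shear stress τ_allow = 646/3.1 = 208.4 MPa.
For a solid shaft τ = 16T/(πd³), so d³ = 16T/(π τ_allow) = 16×2.6800×10^7/(π×208.4) = 655000 mm³.
d = (655000)^(1/3) = 86.84 mm.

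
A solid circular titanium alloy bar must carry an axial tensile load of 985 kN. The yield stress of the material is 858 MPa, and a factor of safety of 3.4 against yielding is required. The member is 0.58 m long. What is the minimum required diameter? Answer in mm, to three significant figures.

d = 70.5 mm

Allowable stress σ_allow = 858/3.4 = 252.4 MPa.
Required area A = F/σ_allow = 985000/252.4 = 3903 mm².
A = πd²/4 → d = √(4A/π) = 70.50 mm.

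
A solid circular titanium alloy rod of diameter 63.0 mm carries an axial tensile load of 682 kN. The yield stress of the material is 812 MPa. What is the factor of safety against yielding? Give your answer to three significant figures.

n = 3.71

A = πd²/4 = 3117 mm².
σ = F/A = 682000/3117 = 218.8 MPa.
n = 812/218.8 = 3.711.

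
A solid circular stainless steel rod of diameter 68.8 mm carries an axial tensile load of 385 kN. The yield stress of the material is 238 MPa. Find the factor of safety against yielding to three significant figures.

A = πd²/4 = 3718 mm².
σ = F/A = 385000/3718 = 103.6 MPa.
n = 238/103.6 = 2.298.

n = 2.30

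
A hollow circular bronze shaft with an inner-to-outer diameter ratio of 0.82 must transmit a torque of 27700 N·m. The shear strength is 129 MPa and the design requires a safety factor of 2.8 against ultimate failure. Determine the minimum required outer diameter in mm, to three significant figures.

d_o = 177 mm

τ_allow = 129/2.8 = 46.07 MPa.
For a hollow shaft τ = 16T/[πd_o³(1−k⁴)] with k = 0.82, so 1−k⁴ = 0.5479.
d_o³ = 16T/[π τ_allow (1−k⁴)] = 16×2.7700×10^7/(π×46.07×0.5479) = 5.589×10^6 mm³.
d_o = 177.5 mm.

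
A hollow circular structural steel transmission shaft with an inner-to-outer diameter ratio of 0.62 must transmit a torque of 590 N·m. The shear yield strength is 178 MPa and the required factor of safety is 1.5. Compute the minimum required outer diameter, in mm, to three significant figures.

d_o = 31.0 mm

τ_allow = 178/1.5 = 118.7 MPa.
For a hollow shaft τ = 16T/[πd_o³(1−k⁴)] with k = 0.62, so 1−k⁴ = 0.8522.
d_o³ = 16T/[π τ_allow (1−k⁴)] = 16×590000/(π×118.7×0.8522) = 29710 mm³.
d_o = 30.97 mm.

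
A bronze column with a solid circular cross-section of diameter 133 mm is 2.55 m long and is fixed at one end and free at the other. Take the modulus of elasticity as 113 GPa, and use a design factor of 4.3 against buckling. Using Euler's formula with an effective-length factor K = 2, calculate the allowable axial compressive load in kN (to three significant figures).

P_allow = 153 kN

I = πd⁴/64 = π×133⁴/64 = 1.536×10^7 mm⁴.
Effective length L_e = KL = 2×2.55 m = 5100 mm.
Euler critical load P_cr = π²EI/L_e² = π²×113000×1.536×10^7/5100² = 658600 N.
P_allow = P_cr/n = 658600/4.3 = 153200 N.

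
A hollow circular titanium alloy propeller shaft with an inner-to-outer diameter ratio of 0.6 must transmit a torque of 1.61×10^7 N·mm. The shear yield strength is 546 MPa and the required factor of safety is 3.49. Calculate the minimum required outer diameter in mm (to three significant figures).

d_o = 84.4 mm

τ_allow = 546/3.49 = 156.4 MPa.
For a hollow shaft τ = 16T/[πd_o³(1−k⁴)] with k = 0.6, so 1−k⁴ = 0.8704.
d_o³ = 16T/[π τ_allow (1−k⁴)] = 16×1.6100×10^7/(π×156.4×0.8704) = 602200 mm³.
d_o = 84.44 mm.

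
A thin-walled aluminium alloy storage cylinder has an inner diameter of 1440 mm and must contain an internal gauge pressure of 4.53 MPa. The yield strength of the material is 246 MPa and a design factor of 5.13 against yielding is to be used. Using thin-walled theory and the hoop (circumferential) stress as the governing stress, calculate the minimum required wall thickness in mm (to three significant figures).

t = 68.0 mm

σ_allow = 246/5.13 = 47.95 MPa.
Hoop stress σ_h = pD/(2t), so t = pD/(2σ_allow) = 4.53×1440/(2×47.95) = 68.02 mm.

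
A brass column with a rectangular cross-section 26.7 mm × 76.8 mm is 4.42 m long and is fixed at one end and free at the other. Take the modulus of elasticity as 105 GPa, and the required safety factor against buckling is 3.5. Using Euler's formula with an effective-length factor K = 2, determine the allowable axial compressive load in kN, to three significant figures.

P_allow = 0.462 kN

Buckling occurs about the weak axis: I_min = h·b³/12 = 76.8×26.7³/12 = 121800 mm⁴ (b = 26.7 mm is the smaller dimension).
Effective length L_e = KL = 2×4.42 m = 8840 mm.
Euler critical load P_cr = π²EI/L_e² = π²×105000×121800/8840² = 1615 N.
P_allow = P_cr/n = 1615/3.5 = 461.6 N.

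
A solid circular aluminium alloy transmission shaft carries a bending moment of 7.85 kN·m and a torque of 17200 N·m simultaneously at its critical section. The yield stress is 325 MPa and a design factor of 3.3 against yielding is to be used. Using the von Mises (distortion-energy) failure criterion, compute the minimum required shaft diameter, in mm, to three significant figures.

d = 120 mm

σ_allow = σ_y/n = 325/3.3 = 98.48 MPa.
For a solid shaft σ_b = 32M/(πd³) and τ = 16T/(πd³), so the von Mises stress is σ' = (16/πd³)·√(4M²+3T²).
√(4M²+3T²) = √(4×(7.850×10^6)² + 3×(1.720×10^7)²) = 3.368×10^7 N·mm.
d³ = 16×3.368×10^7/(π×98.48) = 1.741×10^6 mm³.
d = 120.3 mm.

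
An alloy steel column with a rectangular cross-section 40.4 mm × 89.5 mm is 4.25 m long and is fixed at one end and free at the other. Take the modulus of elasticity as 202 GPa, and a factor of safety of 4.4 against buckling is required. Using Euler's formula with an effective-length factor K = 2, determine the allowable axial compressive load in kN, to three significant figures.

Buckling occurs about the weak axis: I_min = h·b³/12 = 89.5×40.4³/12 = 491800 mm⁴ (b = 40.4 mm is the smaller dimension).
Effective length L_e = KL = 2×4.25 m = 8500 mm.
Euler critical load P_cr = π²EI/L_e² = π²×202000×491800/8500² = 13570 N.
P_allow = P_cr/n = 13570/4.4 = 3084 N.

P_allow = 3.08 kN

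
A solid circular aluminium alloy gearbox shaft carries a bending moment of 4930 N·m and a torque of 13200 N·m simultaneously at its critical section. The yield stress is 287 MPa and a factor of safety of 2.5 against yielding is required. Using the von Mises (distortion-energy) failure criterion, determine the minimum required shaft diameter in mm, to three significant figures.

σ_allow = σ_y/n = 287/2.5 = 114.8 MPa.
For a solid shaft σ_b = 32M/(πd³) and τ = 16T/(πd³), so the von Mises stress is σ' = (16/πd³)·√(4M²+3T²).
√(4M²+3T²) = √(4×(4.930×10^6)² + 3×(1.320×10^7)²) = 2.490×10^7 N·mm.
d³ = 16×2.490×10^7/(π×114.8) = 1.105×10^6 mm³.
d = 103.4 mm.

d = 103 mm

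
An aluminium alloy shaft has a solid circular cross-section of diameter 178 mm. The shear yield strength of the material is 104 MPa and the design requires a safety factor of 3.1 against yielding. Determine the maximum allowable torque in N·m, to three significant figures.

τ_allow = 104/3.1 = 33.55 MPa.
For a solid shaft T_allow = τ_allow·πd³/16; πd³/16 = π×178³/16 = 1.107×10^6 mm³.
T_allow = 33.55×1.107×10^6 = 3.715×10^7 N·mm = 37150 N·m.

T_allow = 37200 N·m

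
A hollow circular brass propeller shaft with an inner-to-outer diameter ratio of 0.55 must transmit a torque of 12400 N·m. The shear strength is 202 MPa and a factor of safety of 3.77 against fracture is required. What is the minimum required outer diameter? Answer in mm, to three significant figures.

τ_allow = 202/3.77 = 53.58 MPa.
For a hollow shaft τ = 16T/[πd_o³(1−k⁴)] with k = 0.55, so 1−k⁴ = 0.9085.
d_o³ = 16T/[π τ_allow (1−k⁴)] = 16×1.2400×10^7/(π×53.58×0.9085) = 1.297×10^6 mm³.
d_o = 109.1 mm.

d_o = 109 mm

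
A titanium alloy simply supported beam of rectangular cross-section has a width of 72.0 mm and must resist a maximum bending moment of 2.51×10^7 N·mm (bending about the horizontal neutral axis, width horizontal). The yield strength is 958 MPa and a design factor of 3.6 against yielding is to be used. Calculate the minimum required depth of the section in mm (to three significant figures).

σ_allow = 958/3.6 = 266.1 MPa.
For a rectangular section σ = 6M/(bh²), so h² = 6M/(b σ_allow) = 6×2.5100×10^7/(72.0×266.1) = 7860 mm².
h = 88.66 mm.

h = 88.7 mm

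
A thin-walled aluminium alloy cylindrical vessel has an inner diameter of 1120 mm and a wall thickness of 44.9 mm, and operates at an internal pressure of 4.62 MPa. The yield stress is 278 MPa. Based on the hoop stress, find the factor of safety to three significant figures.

n = 4.82

σ_h = pD/(2t) = 4.62×1120/(2×44.9) = 57.62 MPa.
n = 278/57.62 = 4.825.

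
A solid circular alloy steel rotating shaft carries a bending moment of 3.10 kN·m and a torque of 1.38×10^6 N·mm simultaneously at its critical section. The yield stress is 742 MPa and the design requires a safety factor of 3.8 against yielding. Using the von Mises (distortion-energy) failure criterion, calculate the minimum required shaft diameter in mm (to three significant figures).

d = 55.8 mm

σ_allow = σ_y/n = 742/3.8 = 195.3 MPa.
For a solid shaft σ_b = 32M/(πd³) and τ = 16T/(πd³), so the von Mises stress is σ' = (16/πd³)·√(4M²+3T²).
√(4M²+3T²) = √(4×(3.100×10^6)² + 3×(1.380×10^6)²) = 6.645×10^6 N·mm.
d³ = 16×6.645×10^6/(π×195.3) = 173300 mm³.
d = 55.75 mm.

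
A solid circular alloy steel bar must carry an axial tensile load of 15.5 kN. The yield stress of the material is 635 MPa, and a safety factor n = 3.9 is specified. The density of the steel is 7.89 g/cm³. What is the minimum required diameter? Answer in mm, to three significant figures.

Allowable stress σ_allow = 635/3.9 = 162.8 MPa.
Required area A = F/σ_allow = 15500/162.8 = 95.20 mm².
A = πd²/4 → d = √(4A/π) = 11.01 mm.

d = 11.0 mm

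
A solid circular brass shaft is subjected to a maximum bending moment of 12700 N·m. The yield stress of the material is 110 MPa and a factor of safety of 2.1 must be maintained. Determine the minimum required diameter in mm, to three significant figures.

σ_allow = 110/2.1 = 52.38 MPa.
For a solid circular section σ = 32M/(πd³), so d³ = 32M/(π σ_allow) = 32×1.2700×10^7/(π×52.38) = 2.470×10^6 mm³.
d = 135.2 mm.

d = 135 mm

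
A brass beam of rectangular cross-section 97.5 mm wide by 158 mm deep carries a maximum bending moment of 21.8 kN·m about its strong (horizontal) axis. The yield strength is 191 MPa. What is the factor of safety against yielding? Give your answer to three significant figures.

Section modulus S = bh²/6 = 97.5×158²/6 = 405700 mm³.
σ = M/S = 2.1800×10^7/405700 = 53.74 MPa.
n = 191/53.74 = 3.554.

n = 3.55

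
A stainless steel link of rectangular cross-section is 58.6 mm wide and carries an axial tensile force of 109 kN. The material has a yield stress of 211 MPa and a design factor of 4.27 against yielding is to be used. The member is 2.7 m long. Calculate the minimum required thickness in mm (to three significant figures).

t = 37.6 mm

σ_allow = 211/4.27 = 49.41 MPa.
Required area A = F/σ_allow = 109000/49.41 = 2206 mm².
t = A/w = 2206/58.6 = 37.64 mm.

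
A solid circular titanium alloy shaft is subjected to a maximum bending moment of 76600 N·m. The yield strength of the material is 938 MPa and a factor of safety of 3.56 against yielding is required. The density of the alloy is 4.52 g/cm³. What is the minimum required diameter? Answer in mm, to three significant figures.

d = 144 mm

σ_allow = 938/3.56 = 263.5 MPa.
For a solid circular section σ = 32M/(πd³), so d³ = 32M/(π σ_allow) = 32×7.6600×10^7/(π×263.5) = 2.961×10^6 mm³.
d = 143.6 mm.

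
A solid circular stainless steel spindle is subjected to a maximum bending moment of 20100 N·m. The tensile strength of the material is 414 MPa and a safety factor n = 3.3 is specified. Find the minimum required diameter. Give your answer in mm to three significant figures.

d = 118 mm

σ_allow = 414/3.3 = 125.5 MPa.
For a solid circular section σ = 32M/(πd³), so d³ = 32M/(π σ_allow) = 32×2.0100×10^7/(π×125.5) = 1.632×10^6 mm³.
d = 117.7 mm.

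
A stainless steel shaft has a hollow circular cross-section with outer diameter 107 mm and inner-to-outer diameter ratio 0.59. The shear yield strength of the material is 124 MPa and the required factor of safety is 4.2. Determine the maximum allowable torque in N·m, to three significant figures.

T_allow = 6240 N·m

τ_allow = 124/4.2 = 29.52 MPa.
For a hollow shaft T_allow = τ_allow·πd_o³(1−k⁴)/16 with 1−k⁴ = 0.8788, so πd_o³(1−k⁴)/16 = 211400 mm³.
T_allow = 29.52×211400 = 6.241×10^6 N·mm = 6241 N·m.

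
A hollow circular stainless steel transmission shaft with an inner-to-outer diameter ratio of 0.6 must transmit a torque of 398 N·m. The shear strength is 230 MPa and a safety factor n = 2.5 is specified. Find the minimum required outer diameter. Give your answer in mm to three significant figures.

d_o = 29.4 mm

τ_allow = 230/2.5 = 92.00 MPa.
For a hollow shaft τ = 16T/[πd_o³(1−k⁴)] with k = 0.6, so 1−k⁴ = 0.8704.
d_o³ = 16T/[π τ_allow (1−k⁴)] = 16×398000/(π×92.00×0.8704) = 25310 mm³.
d_o = 29.36 mm.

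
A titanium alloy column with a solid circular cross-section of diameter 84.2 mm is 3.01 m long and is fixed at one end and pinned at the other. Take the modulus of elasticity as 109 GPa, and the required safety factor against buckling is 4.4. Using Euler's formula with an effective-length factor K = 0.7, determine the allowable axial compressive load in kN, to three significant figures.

I = πd⁴/64 = π×84.2⁴/64 = 2.467×10^6 mm⁴.
Effective length L_e = KL = 0.7×3.01 m = 2107 mm.
Euler critical load P_cr = π²EI/L_e² = π²×109000×2.467×10^6/2107² = 597900 N.
P_allow = P_cr/n = 597900/4.4 = 135900 N.

P_allow = 136 kN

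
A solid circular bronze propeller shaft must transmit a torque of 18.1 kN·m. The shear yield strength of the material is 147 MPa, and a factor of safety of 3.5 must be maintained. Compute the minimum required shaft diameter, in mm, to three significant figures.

Allowable shear stress τ_allow = 147/3.5 = 42.00 MPa.
For a solid shaft τ = 16T/(πd³), so d³ = 16T/(π τ_allow) = 16×1.8100×10^7/(π×42.00) = 2.195×10^6 mm³.
d = (2.195×10^6)^(1/3) = 130.0 mm.

d = 130 mm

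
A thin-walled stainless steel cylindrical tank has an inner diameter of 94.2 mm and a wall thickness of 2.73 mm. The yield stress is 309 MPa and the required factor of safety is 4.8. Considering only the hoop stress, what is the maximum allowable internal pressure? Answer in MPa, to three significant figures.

σ_allow = 309/4.8 = 64.38 MPa.
σ_h = pD/(2t) → p_allow = 2σ_allow t/D = 2×64.38×2.73/94.2 = 3.731 MPa.

p_allow = 3.73 MPa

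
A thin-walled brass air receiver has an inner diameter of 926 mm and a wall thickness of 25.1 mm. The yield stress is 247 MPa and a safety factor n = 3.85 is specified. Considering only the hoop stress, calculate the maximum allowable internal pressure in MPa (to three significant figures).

p_allow = 3.48 MPa

σ_allow = 247/3.85 = 64.16 MPa.
σ_h = pD/(2t) → p_allow = 2σ_allow t/D = 2×64.16×25.1/926 = 3.478 MPa.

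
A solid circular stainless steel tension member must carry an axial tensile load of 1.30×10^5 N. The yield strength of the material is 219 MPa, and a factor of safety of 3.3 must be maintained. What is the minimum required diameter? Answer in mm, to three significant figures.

Allowable stress σ_allow = 219/3.3 = 66.36 MPa.
Required area A = F/σ_allow = 130000/66.36 = 1959 mm².
A = πd²/4 → d = √(4A/π) = 49.94 mm.

d = 49.9 mm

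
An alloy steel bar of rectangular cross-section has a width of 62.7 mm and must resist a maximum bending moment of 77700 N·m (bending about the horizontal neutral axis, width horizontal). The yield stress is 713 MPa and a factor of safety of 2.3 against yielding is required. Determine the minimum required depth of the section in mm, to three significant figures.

σ_allow = 713/2.3 = 310.0 MPa.
For a rectangular section σ = 6M/(bh²), so h² = 6M/(b σ_allow) = 6×7.7700×10^7/(62.7×310.0) = 23990 mm².
h = 154.9 mm.

h = 155 mm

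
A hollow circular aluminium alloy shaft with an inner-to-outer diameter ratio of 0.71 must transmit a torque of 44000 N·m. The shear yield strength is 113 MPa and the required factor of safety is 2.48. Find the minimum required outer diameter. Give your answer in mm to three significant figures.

τ_allow = 113/2.48 = 45.56 MPa.
For a hollow shaft τ = 16T/[πd_o³(1−k⁴)] with k = 0.71, so 1−k⁴ = 0.7459.
d_o³ = 16T/[π τ_allow (1−k⁴)] = 16×4.4000×10^7/(π×45.56×0.7459) = 6.594×10^6 mm³.
d_o = 187.5 mm.

d_o = 188 mm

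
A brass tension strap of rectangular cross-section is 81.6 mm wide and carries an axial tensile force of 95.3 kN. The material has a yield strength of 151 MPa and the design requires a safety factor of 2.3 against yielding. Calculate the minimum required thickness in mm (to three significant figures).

t = 17.8 mm

σ_allow = 151/2.3 = 65.65 MPa.
Required area A = F/σ_allow = 95300/65.65 = 1452 mm².
t = A/w = 1452/81.6 = 17.79 mm.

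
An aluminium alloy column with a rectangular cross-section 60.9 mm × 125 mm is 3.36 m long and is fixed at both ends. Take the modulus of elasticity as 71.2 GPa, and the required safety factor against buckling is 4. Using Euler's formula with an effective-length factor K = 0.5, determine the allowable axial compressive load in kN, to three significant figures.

Buckling occurs about the weak axis: I_min = h·b³/12 = 125×60.9³/12 = 2.353×10^6 mm⁴ (b = 60.9 mm is the smaller dimension).
Effective length L_e = KL = 0.5×3.36 m = 1680 mm.
Euler critical load P_cr = π²EI/L_e² = π²×71200×2.353×10^6/1680² = 585800 N.
P_allow = P_cr/n = 585800/4 = 146400 N.

P_allow = 146 kN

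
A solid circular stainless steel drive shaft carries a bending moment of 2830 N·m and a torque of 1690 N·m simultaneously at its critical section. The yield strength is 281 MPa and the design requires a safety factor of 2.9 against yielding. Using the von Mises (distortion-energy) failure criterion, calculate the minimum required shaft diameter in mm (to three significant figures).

σ_allow = σ_y/n = 281/2.9 = 96.90 MPa.
For a solid shaft σ_b = 32M/(πd³) and τ = 16T/(πd³), so the von Mises stress is σ' = (16/πd³)·√(4M²+3T²).
√(4M²+3T²) = √(4×(2.830×10^6)² + 3×(1.690×10^6)²) = 6.372×10^6 N·mm.
d³ = 16×6.372×10^6/(π×96.90) = 334900 mm³.
d = 69.45 mm.

d = 69.4 mm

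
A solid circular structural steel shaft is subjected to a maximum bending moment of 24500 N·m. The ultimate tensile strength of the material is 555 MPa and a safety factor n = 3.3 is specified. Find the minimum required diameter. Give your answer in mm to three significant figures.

σ_allow = 555/3.3 = 168.2 MPa.
For a solid circular section σ = 32M/(πd³), so d³ = 32M/(π σ_allow) = 32×2.4500×10^7/(π×168.2) = 1.484×10^6 mm³.
d = 114.1 mm.

d = 114 mm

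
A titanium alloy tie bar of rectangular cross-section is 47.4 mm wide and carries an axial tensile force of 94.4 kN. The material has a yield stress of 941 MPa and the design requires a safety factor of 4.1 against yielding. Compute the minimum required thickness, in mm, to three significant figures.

t = 8.68 mm

σ_allow = 941/4.1 = 229.5 MPa.
Required area A = F/σ_allow = 94400/229.5 = 411.3 mm².
t = A/w = 411.3/47.4 = 8.677 mm.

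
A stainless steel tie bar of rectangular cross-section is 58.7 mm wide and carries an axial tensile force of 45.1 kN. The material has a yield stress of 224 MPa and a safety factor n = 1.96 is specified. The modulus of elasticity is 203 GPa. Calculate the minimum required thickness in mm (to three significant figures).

σ_allow = 224/1.96 = 114.3 MPa.
Required area A = F/σ_allow = 45100/114.3 = 394.6 mm².
t = A/w = 394.6/58.7 = 6.723 mm.

t = 6.72 mm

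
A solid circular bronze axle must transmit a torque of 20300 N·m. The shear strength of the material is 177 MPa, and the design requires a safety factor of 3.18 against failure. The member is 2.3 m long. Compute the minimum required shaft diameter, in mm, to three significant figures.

Allowable shear stress τ_allow = 177/3.18 = 55.66 MPa.
For a solid shaft τ = 16T/(πd³), so d³ = 16T/(π τ_allow) = 16×2.0300×10^7/(π×55.66) = 1.857×10^6 mm³.
d = (1.857×10^6)^(1/3) = 122.9 mm.

d = 123 mm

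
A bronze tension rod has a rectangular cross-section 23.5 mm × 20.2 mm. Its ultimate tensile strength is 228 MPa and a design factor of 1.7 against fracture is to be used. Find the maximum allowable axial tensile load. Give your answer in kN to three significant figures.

F_allow = 63.7 kN

σ_allow = 228/1.7 = 134.1 MPa.
A = 23.5×20.2 = 474.7 mm².
F_allow = σ_allow × A = 134.1×474.7 = 63670 N.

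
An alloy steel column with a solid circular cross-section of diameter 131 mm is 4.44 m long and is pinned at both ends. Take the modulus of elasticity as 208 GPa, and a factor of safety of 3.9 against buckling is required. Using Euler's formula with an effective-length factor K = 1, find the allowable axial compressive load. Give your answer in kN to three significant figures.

I = πd⁴/64 = π×131⁴/64 = 1.446×10^7 mm⁴.
Effective length L_e = KL = 1×4.44 m = 4440 mm.
Euler critical load P_cr = π²EI/L_e² = π²×208000×1.446×10^7/4440² = 1.505×10^6 N.
P_allow = P_cr/n = 1.505×10^6/3.9 = 386000 N.

P_allow = 386 kN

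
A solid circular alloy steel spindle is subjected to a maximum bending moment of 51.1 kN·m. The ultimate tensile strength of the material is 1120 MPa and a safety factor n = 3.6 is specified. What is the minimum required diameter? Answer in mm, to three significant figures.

σ_allow = 1120/3.6 = 311.1 MPa.
For a solid circular section σ = 32M/(πd³), so d³ = 32M/(π σ_allow) = 32×5.1100×10^7/(π×311.1) = 1.673×10^6 mm³.
d = 118.7 mm.

d = 119 mm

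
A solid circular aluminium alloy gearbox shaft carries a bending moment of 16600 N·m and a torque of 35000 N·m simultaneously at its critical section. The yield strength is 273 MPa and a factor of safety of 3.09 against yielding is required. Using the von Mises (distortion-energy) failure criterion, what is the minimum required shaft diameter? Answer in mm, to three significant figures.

d = 159 mm

σ_allow = σ_y/n = 273/3.09 = 88.35 MPa.
For a solid shaft σ_b = 32M/(πd³) and τ = 16T/(πd³), so the von Mises stress is σ' = (16/πd³)·√(4M²+3T²).
√(4M²+3T²) = √(4×(1.660×10^7)² + 3×(3.500×10^7)²) = 6.912×10^7 N·mm.
d³ = 16×6.912×10^7/(π×88.35) = 3.984×10^6 mm³.
d = 158.5 mm.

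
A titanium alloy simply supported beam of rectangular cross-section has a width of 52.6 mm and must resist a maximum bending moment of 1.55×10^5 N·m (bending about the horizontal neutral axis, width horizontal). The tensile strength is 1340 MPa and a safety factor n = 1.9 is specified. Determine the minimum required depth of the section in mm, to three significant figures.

σ_allow = 1340/1.9 = 705.3 MPa.
For a rectangular section σ = 6M/(bh²), so h² = 6M/(b σ_allow) = 6×1.5500×10^8/(52.6×705.3) = 25070 mm².
h = 158.3 mm.

h = 158 mm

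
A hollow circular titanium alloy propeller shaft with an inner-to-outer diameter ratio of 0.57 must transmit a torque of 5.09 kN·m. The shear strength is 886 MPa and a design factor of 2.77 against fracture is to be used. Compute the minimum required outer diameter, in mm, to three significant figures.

d_o = 44.9 mm

τ_allow = 886/2.77 = 319.9 MPa.
For a hollow shaft τ = 16T/[πd_o³(1−k⁴)] with k = 0.57, so 1−k⁴ = 0.8944.
d_o³ = 16T/[π τ_allow (1−k⁴)] = 16×5090000/(π×319.9×0.8944) = 90610 mm³.
d_o = 44.92 mm.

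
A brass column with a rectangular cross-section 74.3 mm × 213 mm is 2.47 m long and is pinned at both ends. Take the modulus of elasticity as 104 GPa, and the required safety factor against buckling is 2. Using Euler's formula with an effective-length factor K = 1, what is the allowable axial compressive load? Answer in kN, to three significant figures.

P_allow = 612 kN

Buckling occurs about the weak axis: I_min = h·b³/12 = 213×74.3³/12 = 7.281×10^6 mm⁴ (b = 74.3 mm is the smaller dimension).
Effective length L_e = KL = 1×2.47 m = 2470 mm.
Euler critical load P_cr = π²EI/L_e² = π²×104000×7.281×10^6/2470² = 1.225×10^6 N.
P_allow = P_cr/n = 1.225×10^6/2 = 612500 N.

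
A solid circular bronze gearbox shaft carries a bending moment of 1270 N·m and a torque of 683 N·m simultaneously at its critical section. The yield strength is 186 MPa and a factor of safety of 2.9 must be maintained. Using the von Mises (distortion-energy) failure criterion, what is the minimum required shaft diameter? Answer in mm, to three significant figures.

σ_allow = σ_y/n = 186/2.9 = 64.14 MPa.
For a solid shaft σ_b = 32M/(πd³) and τ = 16T/(πd³), so the von Mises stress is σ' = (16/πd³)·√(4M²+3T²).
√(4M²+3T²) = √(4×(1.270×10^6)² + 3×(683000)²) = 2.802×10^6 N·mm.
d³ = 16×2.802×10^6/(π×64.14) = 222500 mm³.
d = 60.60 mm.

d = 60.6 mm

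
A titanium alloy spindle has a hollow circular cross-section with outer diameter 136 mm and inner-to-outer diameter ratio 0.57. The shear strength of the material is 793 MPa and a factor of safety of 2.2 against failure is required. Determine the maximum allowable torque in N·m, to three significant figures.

T_allow = 1.59×10^5 N·m

τ_allow = 793/2.2 = 360.5 MPa.
For a hollow shaft T_allow = τ_allow·πd_o³(1−k⁴)/16 with 1−k⁴ = 0.8944, so πd_o³(1−k⁴)/16 = 441800 mm³.
T_allow = 360.5×441800 = 1.592×10^8 N·mm = 159200 N·m.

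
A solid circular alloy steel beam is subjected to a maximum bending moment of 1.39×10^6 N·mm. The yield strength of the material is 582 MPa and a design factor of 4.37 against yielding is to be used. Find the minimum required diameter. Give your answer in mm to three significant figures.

d = 47.4 mm

σ_allow = 582/4.37 = 133.2 MPa.
For a solid circular section σ = 32M/(πd³), so d³ = 32M/(π σ_allow) = 32×1390000/(π×133.2) = 106300 mm³.
d = 47.37 mm.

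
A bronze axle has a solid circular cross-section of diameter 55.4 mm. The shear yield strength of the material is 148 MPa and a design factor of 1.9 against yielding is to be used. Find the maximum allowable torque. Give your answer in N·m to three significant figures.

τ_allow = 148/1.9 = 77.89 MPa.
For a solid shaft T_allow = τ_allow·πd³/16; πd³/16 = π×55.4³/16 = 33390 mm³.
T_allow = 77.89×33390 = 2.601×10^6 N·mm = 2601 N·m.

T_allow = 2600 N·m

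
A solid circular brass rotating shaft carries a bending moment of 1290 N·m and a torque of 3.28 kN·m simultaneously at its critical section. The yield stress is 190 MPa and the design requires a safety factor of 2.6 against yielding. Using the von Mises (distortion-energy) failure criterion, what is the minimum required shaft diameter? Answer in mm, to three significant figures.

d = 75.8 mm

σ_allow = σ_y/n = 190/2.6 = 73.08 MPa.
For a solid shaft σ_b = 32M/(πd³) and τ = 16T/(πd³), so the von Mises stress is σ' = (16/πd³)·√(4M²+3T²).
√(4M²+3T²) = √(4×(1.290×10^6)² + 3×(3.280×10^6)²) = 6.240×10^6 N·mm.
d³ = 16×6.240×10^6/(π×73.08) = 434900 mm³.
d = 75.76 mm.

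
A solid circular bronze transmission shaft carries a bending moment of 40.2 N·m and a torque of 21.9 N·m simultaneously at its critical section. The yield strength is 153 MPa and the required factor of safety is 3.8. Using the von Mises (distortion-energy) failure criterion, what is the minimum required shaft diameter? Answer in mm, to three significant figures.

d = 22.4 mm

σ_allow = σ_y/n = 153/3.8 = 40.26 MPa.
For a solid shaft σ_b = 32M/(πd³) and τ = 16T/(πd³), so the von Mises stress is σ' = (16/πd³)·√(4M²+3T²).
√(4M²+3T²) = √(4×(40200)² + 3×(21900)²) = 88900 N·mm.
d³ = 16×88900/(π×40.26) = 11240 mm³.
d = 22.40 mm.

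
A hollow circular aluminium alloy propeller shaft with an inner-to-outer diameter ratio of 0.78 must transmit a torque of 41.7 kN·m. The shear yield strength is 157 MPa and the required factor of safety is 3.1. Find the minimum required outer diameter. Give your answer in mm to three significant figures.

τ_allow = 157/3.1 = 50.65 MPa.
For a hollow shaft τ = 16T/[πd_o³(1−k⁴)] with k = 0.78, so 1−k⁴ = 0.6298.
d_o³ = 16T/[π τ_allow (1−k⁴)] = 16×4.1700×10^7/(π×50.65×0.6298) = 6.658×10^6 mm³.
d_o = 188.1 mm.

d_o = 188 mm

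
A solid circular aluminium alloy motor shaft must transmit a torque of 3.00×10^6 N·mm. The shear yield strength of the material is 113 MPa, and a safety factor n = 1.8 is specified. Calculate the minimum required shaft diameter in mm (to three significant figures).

d = 62.4 mm

Allowable shear stress τ_allow = 113/1.8 = 62.78 MPa.
For a solid shaft τ = 16T/(πd³), so d³ = 16T/(π τ_allow) = 16×3000000/(π×62.78) = 243400 mm³.
d = (243400)^(1/3) = 62.44 mm.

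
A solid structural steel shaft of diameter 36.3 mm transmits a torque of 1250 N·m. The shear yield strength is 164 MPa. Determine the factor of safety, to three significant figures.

τ = 16T/(πd³) = 16×1250000/(π×36.3³) = 133.1 MPa.
n = τ_limit/τ = 164/133.1 = 1.232.

n = 1.23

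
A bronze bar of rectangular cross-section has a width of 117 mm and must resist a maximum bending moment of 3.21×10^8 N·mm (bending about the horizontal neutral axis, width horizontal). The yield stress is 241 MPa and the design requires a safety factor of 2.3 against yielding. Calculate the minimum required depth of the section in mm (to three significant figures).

σ_allow = 241/2.3 = 104.8 MPa.
For a rectangular section σ = 6M/(bh²), so h² = 6M/(b σ_allow) = 6×3.2100×10^8/(117×104.8) = 157100 mm².
h = 396.4 mm.

h = 396 mm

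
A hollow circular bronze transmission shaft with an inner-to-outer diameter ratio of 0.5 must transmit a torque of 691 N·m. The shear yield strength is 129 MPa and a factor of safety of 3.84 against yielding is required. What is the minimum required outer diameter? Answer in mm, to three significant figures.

d_o = 48.2 mm

τ_allow = 129/3.84 = 33.59 MPa.
For a hollow shaft τ = 16T/[πd_o³(1−k⁴)] with k = 0.5, so 1−k⁴ = 0.9375.
d_o³ = 16T/[π τ_allow (1−k⁴)] = 16×691000/(π×33.59×0.9375) = 111700 mm³.
d_o = 48.17 mm.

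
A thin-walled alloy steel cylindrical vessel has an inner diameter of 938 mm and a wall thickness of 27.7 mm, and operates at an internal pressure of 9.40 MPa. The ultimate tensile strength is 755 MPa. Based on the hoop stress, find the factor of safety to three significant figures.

n = 4.74

σ_h = pD/(2t) = 9.40×938/(2×27.7) = 159.2 MPa.
n = 755/159.2 = 4.744.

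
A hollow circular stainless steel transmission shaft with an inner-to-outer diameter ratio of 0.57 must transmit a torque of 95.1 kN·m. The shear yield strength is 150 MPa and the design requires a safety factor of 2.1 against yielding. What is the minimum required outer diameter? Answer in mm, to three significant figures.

τ_allow = 150/2.1 = 71.43 MPa.
For a hollow shaft τ = 16T/[πd_o³(1−k⁴)] with k = 0.57, so 1−k⁴ = 0.8944.
d_o³ = 16T/[π τ_allow (1−k⁴)] = 16×9.5100×10^7/(π×71.43×0.8944) = 7.581×10^6 mm³.
d_o = 196.4 mm.

d_o = 196 mm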